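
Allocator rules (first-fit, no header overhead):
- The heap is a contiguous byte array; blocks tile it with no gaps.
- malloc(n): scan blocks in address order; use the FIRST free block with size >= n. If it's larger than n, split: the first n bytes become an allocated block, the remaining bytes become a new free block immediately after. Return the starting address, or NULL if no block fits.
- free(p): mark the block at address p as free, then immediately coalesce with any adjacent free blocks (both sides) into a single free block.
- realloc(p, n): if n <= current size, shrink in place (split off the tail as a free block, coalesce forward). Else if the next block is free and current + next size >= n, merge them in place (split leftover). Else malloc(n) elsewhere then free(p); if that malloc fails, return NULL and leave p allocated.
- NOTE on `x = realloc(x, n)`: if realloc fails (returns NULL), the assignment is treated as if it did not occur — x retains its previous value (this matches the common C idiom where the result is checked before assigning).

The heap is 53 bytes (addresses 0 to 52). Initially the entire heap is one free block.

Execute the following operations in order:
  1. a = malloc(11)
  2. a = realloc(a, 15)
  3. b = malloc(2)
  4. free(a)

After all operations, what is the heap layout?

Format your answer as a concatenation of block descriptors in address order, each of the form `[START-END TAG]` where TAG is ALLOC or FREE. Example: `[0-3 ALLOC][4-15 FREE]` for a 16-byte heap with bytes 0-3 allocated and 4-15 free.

Answer: [0-14 FREE][15-16 ALLOC][17-52 FREE]

Derivation:
Op 1: a = malloc(11) -> a = 0; heap: [0-10 ALLOC][11-52 FREE]
Op 2: a = realloc(a, 15) -> a = 0; heap: [0-14 ALLOC][15-52 FREE]
Op 3: b = malloc(2) -> b = 15; heap: [0-14 ALLOC][15-16 ALLOC][17-52 FREE]
Op 4: free(a) -> (freed a); heap: [0-14 FREE][15-16 ALLOC][17-52 FREE]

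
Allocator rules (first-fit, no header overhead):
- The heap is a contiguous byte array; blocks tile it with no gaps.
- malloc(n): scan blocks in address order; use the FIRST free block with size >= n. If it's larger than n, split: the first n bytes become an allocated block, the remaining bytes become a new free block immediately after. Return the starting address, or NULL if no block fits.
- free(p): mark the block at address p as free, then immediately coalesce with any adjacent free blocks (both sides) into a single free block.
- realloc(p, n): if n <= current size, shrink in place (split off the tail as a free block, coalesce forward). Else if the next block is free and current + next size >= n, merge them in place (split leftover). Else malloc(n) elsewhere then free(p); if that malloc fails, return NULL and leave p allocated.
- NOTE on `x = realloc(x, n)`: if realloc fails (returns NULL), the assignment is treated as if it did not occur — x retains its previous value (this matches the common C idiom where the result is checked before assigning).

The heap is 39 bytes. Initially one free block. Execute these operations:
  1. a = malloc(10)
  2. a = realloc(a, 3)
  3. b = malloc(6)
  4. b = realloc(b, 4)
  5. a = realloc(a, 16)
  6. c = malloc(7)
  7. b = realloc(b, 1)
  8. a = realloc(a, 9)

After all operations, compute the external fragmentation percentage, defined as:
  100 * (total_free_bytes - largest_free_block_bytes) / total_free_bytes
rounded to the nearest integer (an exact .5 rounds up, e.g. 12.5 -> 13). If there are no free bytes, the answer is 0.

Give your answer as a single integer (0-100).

Op 1: a = malloc(10) -> a = 0; heap: [0-9 ALLOC][10-38 FREE]
Op 2: a = realloc(a, 3) -> a = 0; heap: [0-2 ALLOC][3-38 FREE]
Op 3: b = malloc(6) -> b = 3; heap: [0-2 ALLOC][3-8 ALLOC][9-38 FREE]
Op 4: b = realloc(b, 4) -> b = 3; heap: [0-2 ALLOC][3-6 ALLOC][7-38 FREE]
Op 5: a = realloc(a, 16) -> a = 7; heap: [0-2 FREE][3-6 ALLOC][7-22 ALLOC][23-38 FREE]
Op 6: c = malloc(7) -> c = 23; heap: [0-2 FREE][3-6 ALLOC][7-22 ALLOC][23-29 ALLOC][30-38 FREE]
Op 7: b = realloc(b, 1) -> b = 3; heap: [0-2 FREE][3-3 ALLOC][4-6 FREE][7-22 ALLOC][23-29 ALLOC][30-38 FREE]
Op 8: a = realloc(a, 9) -> a = 7; heap: [0-2 FREE][3-3 ALLOC][4-6 FREE][7-15 ALLOC][16-22 FREE][23-29 ALLOC][30-38 FREE]
Free blocks: [3 3 7 9] total_free=22 largest=9 -> 100*(22-9)/22 = 1300/22 ≈ 59.091 -> rounds to 59

Answer: 59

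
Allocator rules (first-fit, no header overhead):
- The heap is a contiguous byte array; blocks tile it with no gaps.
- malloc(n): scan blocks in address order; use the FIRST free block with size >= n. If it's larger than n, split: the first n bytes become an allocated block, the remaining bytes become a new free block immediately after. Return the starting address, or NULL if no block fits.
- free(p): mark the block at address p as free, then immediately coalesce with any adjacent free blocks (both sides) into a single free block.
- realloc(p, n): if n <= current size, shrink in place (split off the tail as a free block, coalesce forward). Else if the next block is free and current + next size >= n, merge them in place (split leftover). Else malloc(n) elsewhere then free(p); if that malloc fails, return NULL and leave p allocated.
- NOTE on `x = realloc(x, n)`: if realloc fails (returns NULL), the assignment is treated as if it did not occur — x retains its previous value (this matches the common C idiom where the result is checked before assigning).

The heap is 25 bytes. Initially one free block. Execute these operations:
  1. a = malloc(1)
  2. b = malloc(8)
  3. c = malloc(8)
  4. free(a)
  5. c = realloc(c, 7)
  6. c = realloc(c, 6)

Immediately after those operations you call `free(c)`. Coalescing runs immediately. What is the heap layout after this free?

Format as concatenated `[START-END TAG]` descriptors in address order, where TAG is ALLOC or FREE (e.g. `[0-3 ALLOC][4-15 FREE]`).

Op 1: a = malloc(1) -> a = 0; heap: [0-0 ALLOC][1-24 FREE]
Op 2: b = malloc(8) -> b = 1; heap: [0-0 ALLOC][1-8 ALLOC][9-24 FREE]
Op 3: c = malloc(8) -> c = 9; heap: [0-0 ALLOC][1-8 ALLOC][9-16 ALLOC][17-24 FREE]
Op 4: free(a) -> (freed a); heap: [0-0 FREE][1-8 ALLOC][9-16 ALLOC][17-24 FREE]
Op 5: c = realloc(c, 7) -> c = 9; heap: [0-0 FREE][1-8 ALLOC][9-15 ALLOC][16-24 FREE]
Op 6: c = realloc(c, 6) -> c = 9; heap: [0-0 FREE][1-8 ALLOC][9-14 ALLOC][15-24 FREE]
free(c): c = 9 -> block [9-14 ALLOC]; mark free, coalesce with adjacent free neighbors -> [0-0 FREE][1-8 ALLOC][9-24 FREE]

Answer: [0-0 FREE][1-8 ALLOC][9-24 FREE]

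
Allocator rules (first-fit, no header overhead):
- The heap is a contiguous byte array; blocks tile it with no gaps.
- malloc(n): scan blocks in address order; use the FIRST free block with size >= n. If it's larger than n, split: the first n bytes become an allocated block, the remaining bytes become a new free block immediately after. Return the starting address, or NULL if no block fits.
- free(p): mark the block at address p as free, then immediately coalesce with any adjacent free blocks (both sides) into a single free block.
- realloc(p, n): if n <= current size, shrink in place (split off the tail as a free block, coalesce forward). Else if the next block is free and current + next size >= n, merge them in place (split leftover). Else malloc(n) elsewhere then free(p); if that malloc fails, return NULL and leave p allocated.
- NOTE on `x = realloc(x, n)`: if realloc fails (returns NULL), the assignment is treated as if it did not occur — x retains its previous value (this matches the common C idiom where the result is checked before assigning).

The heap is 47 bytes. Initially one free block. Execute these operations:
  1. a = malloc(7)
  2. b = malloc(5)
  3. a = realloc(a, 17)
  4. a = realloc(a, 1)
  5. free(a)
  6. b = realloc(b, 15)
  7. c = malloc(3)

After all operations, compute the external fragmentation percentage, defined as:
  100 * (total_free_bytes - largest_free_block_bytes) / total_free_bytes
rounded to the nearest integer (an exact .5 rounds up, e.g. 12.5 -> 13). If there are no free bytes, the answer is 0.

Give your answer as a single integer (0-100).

Op 1: a = malloc(7) -> a = 0; heap: [0-6 ALLOC][7-46 FREE]
Op 2: b = malloc(5) -> b = 7; heap: [0-6 ALLOC][7-11 ALLOC][12-46 FREE]
Op 3: a = realloc(a, 17) -> a = 12; heap: [0-6 FREE][7-11 ALLOC][12-28 ALLOC][29-46 FREE]
Op 4: a = realloc(a, 1) -> a = 12; heap: [0-6 FREE][7-11 ALLOC][12-12 ALLOC][13-46 FREE]
Op 5: free(a) -> (freed a); heap: [0-6 FREE][7-11 ALLOC][12-46 FREE]
Op 6: b = realloc(b, 15) -> b = 7; heap: [0-6 FREE][7-21 ALLOC][22-46 FREE]
Op 7: c = malloc(3) -> c = 0; heap: [0-2 ALLOC][3-6 FREE][7-21 ALLOC][22-46 FREE]
Free blocks: [4 25] total_free=29 largest=25 -> 100*(29-25)/29 = 400/29 ≈ 13.793 -> rounds to 14

Answer: 14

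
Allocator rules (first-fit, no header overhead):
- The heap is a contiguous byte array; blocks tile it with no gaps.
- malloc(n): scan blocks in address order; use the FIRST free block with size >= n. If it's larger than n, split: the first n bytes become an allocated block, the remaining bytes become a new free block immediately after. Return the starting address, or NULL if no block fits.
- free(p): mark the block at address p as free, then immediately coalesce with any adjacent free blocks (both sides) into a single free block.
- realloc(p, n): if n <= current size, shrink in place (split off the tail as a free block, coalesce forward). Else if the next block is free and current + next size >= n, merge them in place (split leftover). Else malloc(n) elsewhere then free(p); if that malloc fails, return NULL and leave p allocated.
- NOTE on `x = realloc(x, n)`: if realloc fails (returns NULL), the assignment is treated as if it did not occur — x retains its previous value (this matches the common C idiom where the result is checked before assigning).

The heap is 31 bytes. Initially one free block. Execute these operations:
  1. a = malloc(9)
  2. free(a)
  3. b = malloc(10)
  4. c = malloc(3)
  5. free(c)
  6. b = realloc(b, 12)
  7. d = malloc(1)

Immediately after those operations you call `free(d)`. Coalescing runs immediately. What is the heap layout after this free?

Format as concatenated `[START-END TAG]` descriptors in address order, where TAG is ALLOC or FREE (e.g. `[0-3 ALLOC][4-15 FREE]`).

Answer: [0-11 ALLOC][12-30 FREE]

Derivation:
Op 1: a = malloc(9) -> a = 0; heap: [0-8 ALLOC][9-30 FREE]
Op 2: free(a) -> (freed a); heap: [0-30 FREE]
Op 3: b = malloc(10) -> b = 0; heap: [0-9 ALLOC][10-30 FREE]
Op 4: c = malloc(3) -> c = 10; heap: [0-9 ALLOC][10-12 ALLOC][13-30 FREE]
Op 5: free(c) -> (freed c); heap: [0-9 ALLOC][10-30 FREE]
Op 6: b = realloc(b, 12) -> b = 0; heap: [0-11 ALLOC][12-30 FREE]
Op 7: d = malloc(1) -> d = 12; heap: [0-11 ALLOC][12-12 ALLOC][13-30 FREE]
free(d): d = 12 -> block [12-12 ALLOC]; mark free, coalesce with adjacent free neighbors -> [0-11 ALLOC][12-30 FREE]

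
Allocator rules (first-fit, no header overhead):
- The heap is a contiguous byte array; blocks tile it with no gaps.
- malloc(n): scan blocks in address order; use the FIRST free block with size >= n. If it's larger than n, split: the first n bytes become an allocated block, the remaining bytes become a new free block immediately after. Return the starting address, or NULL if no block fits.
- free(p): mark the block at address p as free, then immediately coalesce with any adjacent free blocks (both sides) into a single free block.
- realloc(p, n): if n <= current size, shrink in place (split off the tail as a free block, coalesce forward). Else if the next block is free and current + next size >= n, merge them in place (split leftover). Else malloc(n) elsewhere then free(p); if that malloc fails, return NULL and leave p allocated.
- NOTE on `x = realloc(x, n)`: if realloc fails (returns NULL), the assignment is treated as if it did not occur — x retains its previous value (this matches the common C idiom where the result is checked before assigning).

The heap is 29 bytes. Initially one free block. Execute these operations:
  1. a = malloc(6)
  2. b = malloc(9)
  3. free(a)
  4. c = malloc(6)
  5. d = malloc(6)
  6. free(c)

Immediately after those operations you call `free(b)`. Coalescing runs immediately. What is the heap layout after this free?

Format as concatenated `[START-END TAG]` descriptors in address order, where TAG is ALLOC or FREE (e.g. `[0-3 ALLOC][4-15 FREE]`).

Answer: [0-14 FREE][15-20 ALLOC][21-28 FREE]

Derivation:
Op 1: a = malloc(6) -> a = 0; heap: [0-5 ALLOC][6-28 FREE]
Op 2: b = malloc(9) -> b = 6; heap: [0-5 ALLOC][6-14 ALLOC][15-28 FREE]
Op 3: free(a) -> (freed a); heap: [0-5 FREE][6-14 ALLOC][15-28 FREE]
Op 4: c = malloc(6) -> c = 0; heap: [0-5 ALLOC][6-14 ALLOC][15-28 FREE]
Op 5: d = malloc(6) -> d = 15; heap: [0-5 ALLOC][6-14 ALLOC][15-20 ALLOC][21-28 FREE]
Op 6: free(c) -> (freed c); heap: [0-5 FREE][6-14 ALLOC][15-20 ALLOC][21-28 FREE]
free(b): b = 6 -> block [6-14 ALLOC]; mark free, coalesce with adjacent free neighbors -> [0-14 FREE][15-20 ALLOC][21-28 FREE]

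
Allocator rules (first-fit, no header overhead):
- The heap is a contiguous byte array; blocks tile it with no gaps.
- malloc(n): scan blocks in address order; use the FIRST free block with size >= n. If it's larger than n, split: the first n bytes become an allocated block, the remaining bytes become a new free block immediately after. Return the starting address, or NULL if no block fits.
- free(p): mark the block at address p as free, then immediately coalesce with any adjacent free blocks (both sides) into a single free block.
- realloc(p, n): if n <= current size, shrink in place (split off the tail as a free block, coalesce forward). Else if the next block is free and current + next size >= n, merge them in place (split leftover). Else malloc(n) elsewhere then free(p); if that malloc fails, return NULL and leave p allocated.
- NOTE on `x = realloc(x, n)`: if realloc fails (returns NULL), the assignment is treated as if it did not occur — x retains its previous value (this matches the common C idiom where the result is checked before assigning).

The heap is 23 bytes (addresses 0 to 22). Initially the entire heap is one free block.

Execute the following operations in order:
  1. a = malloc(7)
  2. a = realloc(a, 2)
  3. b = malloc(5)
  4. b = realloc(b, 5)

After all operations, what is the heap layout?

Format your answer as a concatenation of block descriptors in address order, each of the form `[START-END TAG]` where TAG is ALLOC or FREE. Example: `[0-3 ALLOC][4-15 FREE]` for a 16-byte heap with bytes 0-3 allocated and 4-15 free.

Answer: [0-1 ALLOC][2-6 ALLOC][7-22 FREE]

Derivation:
Op 1: a = malloc(7) -> a = 0; heap: [0-6 ALLOC][7-22 FREE]
Op 2: a = realloc(a, 2) -> a = 0; heap: [0-1 ALLOC][2-22 FREE]
Op 3: b = malloc(5) -> b = 2; heap: [0-1 ALLOC][2-6 ALLOC][7-22 FREE]
Op 4: b = realloc(b, 5) -> b = 2; heap: [0-1 ALLOC][2-6 ALLOC][7-22 FREE]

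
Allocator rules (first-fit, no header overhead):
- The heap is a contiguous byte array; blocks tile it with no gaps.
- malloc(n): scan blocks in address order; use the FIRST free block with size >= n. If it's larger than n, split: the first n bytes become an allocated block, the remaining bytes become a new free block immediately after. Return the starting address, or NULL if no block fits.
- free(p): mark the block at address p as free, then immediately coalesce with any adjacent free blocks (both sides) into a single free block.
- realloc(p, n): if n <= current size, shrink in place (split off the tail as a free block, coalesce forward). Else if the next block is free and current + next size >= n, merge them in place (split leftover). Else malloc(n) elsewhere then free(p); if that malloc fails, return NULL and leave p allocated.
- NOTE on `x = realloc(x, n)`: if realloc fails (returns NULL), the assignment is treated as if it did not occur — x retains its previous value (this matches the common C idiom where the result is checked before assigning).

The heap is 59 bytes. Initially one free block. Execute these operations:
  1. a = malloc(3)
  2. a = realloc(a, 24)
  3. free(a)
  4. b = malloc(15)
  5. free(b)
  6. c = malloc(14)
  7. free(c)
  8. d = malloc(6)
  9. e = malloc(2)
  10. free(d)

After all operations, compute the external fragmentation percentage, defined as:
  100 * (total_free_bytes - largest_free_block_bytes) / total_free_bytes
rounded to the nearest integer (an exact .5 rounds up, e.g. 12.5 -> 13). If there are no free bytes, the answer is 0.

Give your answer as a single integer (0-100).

Answer: 11

Derivation:
Op 1: a = malloc(3) -> a = 0; heap: [0-2 ALLOC][3-58 FREE]
Op 2: a = realloc(a, 24) -> a = 0; heap: [0-23 ALLOC][24-58 FREE]
Op 3: free(a) -> (freed a); heap: [0-58 FREE]
Op 4: b = malloc(15) -> b = 0; heap: [0-14 ALLOC][15-58 FREE]
Op 5: free(b) -> (freed b); heap: [0-58 FREE]
Op 6: c = malloc(14) -> c = 0; heap: [0-13 ALLOC][14-58 FREE]
Op 7: free(c) -> (freed c); heap: [0-58 FREE]
Op 8: d = malloc(6) -> d = 0; heap: [0-5 ALLOC][6-58 FREE]
Op 9: e = malloc(2) -> e = 6; heap: [0-5 ALLOC][6-7 ALLOC][8-58 FREE]
Op 10: free(d) -> (freed d); heap: [0-5 FREE][6-7 ALLOC][8-58 FREE]
Free blocks: [6 51] total_free=57 largest=51 -> 100*(57-51)/57 = 600/57 ≈ 10.526 -> rounds to 11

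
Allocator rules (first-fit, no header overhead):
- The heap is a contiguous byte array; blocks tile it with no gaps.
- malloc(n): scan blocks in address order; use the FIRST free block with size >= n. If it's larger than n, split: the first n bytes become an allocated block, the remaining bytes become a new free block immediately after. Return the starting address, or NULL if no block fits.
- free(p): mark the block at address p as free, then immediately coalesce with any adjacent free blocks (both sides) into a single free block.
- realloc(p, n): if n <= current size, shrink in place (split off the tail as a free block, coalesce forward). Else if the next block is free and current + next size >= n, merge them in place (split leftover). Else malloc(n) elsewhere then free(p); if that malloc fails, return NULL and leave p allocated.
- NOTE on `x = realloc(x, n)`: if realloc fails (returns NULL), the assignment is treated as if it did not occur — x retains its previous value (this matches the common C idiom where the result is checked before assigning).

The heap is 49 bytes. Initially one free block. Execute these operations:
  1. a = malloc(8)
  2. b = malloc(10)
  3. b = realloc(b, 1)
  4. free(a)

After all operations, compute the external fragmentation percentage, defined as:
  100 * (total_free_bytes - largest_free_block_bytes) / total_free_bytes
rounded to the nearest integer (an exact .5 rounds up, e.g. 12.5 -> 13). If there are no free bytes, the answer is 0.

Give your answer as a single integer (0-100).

Op 1: a = malloc(8) -> a = 0; heap: [0-7 ALLOC][8-48 FREE]
Op 2: b = malloc(10) -> b = 8; heap: [0-7 ALLOC][8-17 ALLOC][18-48 FREE]
Op 3: b = realloc(b, 1) -> b = 8; heap: [0-7 ALLOC][8-8 ALLOC][9-48 FREE]
Op 4: free(a) -> (freed a); heap: [0-7 FREE][8-8 ALLOC][9-48 FREE]
Free blocks: [8 40] total_free=48 largest=40 -> 100*(48-40)/48 = 800/48 ≈ 16.667 -> rounds to 17

Answer: 17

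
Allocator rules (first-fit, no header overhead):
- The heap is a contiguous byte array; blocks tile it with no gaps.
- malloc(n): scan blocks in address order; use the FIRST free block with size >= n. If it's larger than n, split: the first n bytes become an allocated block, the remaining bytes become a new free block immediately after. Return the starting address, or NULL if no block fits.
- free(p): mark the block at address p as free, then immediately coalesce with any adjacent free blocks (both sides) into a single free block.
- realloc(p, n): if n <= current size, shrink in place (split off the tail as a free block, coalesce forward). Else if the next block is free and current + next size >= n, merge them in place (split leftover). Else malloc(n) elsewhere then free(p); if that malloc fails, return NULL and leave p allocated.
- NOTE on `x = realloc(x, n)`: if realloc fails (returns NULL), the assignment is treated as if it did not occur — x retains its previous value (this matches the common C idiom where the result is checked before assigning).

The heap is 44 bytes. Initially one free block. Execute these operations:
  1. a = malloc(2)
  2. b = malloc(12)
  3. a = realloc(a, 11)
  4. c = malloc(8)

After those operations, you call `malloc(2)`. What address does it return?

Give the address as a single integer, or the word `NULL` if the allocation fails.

Answer: 0

Derivation:
Op 1: a = malloc(2) -> a = 0; heap: [0-1 ALLOC][2-43 FREE]
Op 2: b = malloc(12) -> b = 2; heap: [0-1 ALLOC][2-13 ALLOC][14-43 FREE]
Op 3: a = realloc(a, 11) -> a = 14; heap: [0-1 FREE][2-13 ALLOC][14-24 ALLOC][25-43 FREE]
Op 4: c = malloc(8) -> c = 25; heap: [0-1 FREE][2-13 ALLOC][14-24 ALLOC][25-32 ALLOC][33-43 FREE]
malloc(2): first-fit scan over [0-1 FREE][2-13 ALLOC][14-24 ALLOC][25-32 ALLOC][33-43 FREE] -> 0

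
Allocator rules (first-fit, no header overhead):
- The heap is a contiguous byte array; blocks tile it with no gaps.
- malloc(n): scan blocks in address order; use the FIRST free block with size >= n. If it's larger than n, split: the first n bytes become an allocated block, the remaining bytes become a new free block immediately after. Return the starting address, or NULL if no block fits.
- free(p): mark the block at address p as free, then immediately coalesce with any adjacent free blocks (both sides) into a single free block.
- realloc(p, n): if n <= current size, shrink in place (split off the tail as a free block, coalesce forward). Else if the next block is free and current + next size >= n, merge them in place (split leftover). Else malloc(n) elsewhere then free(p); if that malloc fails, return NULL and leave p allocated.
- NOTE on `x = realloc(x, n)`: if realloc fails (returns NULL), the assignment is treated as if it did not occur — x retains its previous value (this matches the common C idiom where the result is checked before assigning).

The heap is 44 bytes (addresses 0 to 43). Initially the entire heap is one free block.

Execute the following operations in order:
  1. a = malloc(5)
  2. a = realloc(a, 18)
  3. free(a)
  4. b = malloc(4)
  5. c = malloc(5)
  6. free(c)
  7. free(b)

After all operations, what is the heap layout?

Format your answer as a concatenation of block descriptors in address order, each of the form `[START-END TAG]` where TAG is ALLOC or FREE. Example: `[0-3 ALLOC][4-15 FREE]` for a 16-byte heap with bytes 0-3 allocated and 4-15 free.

Answer: [0-43 FREE]

Derivation:
Op 1: a = malloc(5) -> a = 0; heap: [0-4 ALLOC][5-43 FREE]
Op 2: a = realloc(a, 18) -> a = 0; heap: [0-17 ALLOC][18-43 FREE]
Op 3: free(a) -> (freed a); heap: [0-43 FREE]
Op 4: b = malloc(4) -> b = 0; heap: [0-3 ALLOC][4-43 FREE]
Op 5: c = malloc(5) -> c = 4; heap: [0-3 ALLOC][4-8 ALLOC][9-43 FREE]
Op 6: free(c) -> (freed c); heap: [0-3 ALLOC][4-43 FREE]
Op 7: free(b) -> (freed b); heap: [0-43 FREE]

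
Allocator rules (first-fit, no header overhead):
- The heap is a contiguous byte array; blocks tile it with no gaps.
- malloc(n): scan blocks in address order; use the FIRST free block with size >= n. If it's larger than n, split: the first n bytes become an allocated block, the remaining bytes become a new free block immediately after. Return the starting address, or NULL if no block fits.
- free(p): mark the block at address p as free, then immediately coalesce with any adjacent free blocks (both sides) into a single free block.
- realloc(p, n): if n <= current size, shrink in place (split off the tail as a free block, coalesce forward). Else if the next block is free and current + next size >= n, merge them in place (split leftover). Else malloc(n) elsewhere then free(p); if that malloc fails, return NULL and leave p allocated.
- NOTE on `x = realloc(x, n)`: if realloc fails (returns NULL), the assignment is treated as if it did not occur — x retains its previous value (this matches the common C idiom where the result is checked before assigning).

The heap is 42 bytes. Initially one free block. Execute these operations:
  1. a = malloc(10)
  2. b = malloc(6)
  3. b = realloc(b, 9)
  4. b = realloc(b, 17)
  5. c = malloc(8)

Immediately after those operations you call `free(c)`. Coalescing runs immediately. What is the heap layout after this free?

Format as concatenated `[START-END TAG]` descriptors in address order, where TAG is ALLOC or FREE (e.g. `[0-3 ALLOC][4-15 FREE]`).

Op 1: a = malloc(10) -> a = 0; heap: [0-9 ALLOC][10-41 FREE]
Op 2: b = malloc(6) -> b = 10; heap: [0-9 ALLOC][10-15 ALLOC][16-41 FREE]
Op 3: b = realloc(b, 9) -> b = 10; heap: [0-9 ALLOC][10-18 ALLOC][19-41 FREE]
Op 4: b = realloc(b, 17) -> b = 10; heap: [0-9 ALLOC][10-26 ALLOC][27-41 FREE]
Op 5: c = malloc(8) -> c = 27; heap: [0-9 ALLOC][10-26 ALLOC][27-34 ALLOC][35-41 FREE]
free(c): c = 27 -> block [27-34 ALLOC]; mark free, coalesce with adjacent free neighbors -> [0-9 ALLOC][10-26 ALLOC][27-41 FREE]

Answer: [0-9 ALLOC][10-26 ALLOC][27-41 FREE]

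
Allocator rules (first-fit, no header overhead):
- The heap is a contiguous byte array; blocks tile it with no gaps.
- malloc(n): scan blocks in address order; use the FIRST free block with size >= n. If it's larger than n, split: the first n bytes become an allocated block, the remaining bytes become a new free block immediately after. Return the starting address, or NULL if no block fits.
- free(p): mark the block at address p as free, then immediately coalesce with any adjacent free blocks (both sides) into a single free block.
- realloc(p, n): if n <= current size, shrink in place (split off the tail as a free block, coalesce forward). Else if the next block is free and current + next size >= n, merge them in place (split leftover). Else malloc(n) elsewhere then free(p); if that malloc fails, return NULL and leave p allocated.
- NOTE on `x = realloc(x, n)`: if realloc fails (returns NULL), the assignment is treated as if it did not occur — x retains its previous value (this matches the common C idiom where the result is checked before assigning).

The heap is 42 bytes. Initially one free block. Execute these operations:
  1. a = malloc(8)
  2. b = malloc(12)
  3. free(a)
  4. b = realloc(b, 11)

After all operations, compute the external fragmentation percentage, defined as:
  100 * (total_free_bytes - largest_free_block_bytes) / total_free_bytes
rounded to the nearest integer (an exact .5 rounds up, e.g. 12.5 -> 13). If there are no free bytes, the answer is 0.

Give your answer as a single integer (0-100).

Answer: 26

Derivation:
Op 1: a = malloc(8) -> a = 0; heap: [0-7 ALLOC][8-41 FREE]
Op 2: b = malloc(12) -> b = 8; heap: [0-7 ALLOC][8-19 ALLOC][20-41 FREE]
Op 3: free(a) -> (freed a); heap: [0-7 FREE][8-19 ALLOC][20-41 FREE]
Op 4: b = realloc(b, 11) -> b = 8; heap: [0-7 FREE][8-18 ALLOC][19-41 FREE]
Free blocks: [8 23] total_free=31 largest=23 -> 100*(31-23)/31 = 800/31 ≈ 25.806 -> rounds to 26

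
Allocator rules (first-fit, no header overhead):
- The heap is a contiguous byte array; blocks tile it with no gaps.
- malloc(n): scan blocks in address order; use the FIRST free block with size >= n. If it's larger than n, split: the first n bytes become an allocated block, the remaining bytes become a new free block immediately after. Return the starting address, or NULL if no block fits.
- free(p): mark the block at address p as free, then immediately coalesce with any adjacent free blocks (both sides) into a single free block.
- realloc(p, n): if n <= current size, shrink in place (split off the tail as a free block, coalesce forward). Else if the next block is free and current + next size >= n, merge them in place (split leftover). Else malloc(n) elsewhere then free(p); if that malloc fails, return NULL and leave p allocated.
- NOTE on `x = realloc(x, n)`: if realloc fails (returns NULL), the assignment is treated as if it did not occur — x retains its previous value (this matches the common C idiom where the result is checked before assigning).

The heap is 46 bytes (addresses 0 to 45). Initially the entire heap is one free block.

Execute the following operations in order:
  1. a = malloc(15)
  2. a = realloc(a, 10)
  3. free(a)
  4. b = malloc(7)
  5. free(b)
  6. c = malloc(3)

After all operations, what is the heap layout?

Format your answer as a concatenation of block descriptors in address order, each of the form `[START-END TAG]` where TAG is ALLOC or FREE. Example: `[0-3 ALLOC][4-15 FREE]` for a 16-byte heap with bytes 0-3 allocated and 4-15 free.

Op 1: a = malloc(15) -> a = 0; heap: [0-14 ALLOC][15-45 FREE]
Op 2: a = realloc(a, 10) -> a = 0; heap: [0-9 ALLOC][10-45 FREE]
Op 3: free(a) -> (freed a); heap: [0-45 FREE]
Op 4: b = malloc(7) -> b = 0; heap: [0-6 ALLOC][7-45 FREE]
Op 5: free(b) -> (freed b); heap: [0-45 FREE]
Op 6: c = malloc(3) -> c = 0; heap: [0-2 ALLOC][3-45 FREE]

Answer: [0-2 ALLOC][3-45 FREE]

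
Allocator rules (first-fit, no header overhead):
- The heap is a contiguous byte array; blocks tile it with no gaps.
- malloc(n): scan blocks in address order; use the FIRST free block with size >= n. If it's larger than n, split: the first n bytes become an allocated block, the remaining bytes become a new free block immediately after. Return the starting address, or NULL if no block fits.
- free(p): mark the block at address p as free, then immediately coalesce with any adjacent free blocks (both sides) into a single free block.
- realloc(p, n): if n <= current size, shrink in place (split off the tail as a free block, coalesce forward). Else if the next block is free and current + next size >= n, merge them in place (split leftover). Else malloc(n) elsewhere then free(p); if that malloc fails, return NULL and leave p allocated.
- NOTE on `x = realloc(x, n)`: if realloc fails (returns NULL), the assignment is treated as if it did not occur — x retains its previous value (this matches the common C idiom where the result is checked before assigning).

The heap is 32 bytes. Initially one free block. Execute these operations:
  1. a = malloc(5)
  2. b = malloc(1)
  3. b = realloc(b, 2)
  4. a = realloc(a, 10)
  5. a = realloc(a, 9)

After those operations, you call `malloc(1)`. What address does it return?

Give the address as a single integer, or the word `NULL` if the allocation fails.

Op 1: a = malloc(5) -> a = 0; heap: [0-4 ALLOC][5-31 FREE]
Op 2: b = malloc(1) -> b = 5; heap: [0-4 ALLOC][5-5 ALLOC][6-31 FREE]
Op 3: b = realloc(b, 2) -> b = 5; heap: [0-4 ALLOC][5-6 ALLOC][7-31 FREE]
Op 4: a = realloc(a, 10) -> a = 7; heap: [0-4 FREE][5-6 ALLOC][7-16 ALLOC][17-31 FREE]
Op 5: a = realloc(a, 9) -> a = 7; heap: [0-4 FREE][5-6 ALLOC][7-15 ALLOC][16-31 FREE]
malloc(1): first-fit scan over [0-4 FREE][5-6 ALLOC][7-15 ALLOC][16-31 FREE] -> 0

Answer: 0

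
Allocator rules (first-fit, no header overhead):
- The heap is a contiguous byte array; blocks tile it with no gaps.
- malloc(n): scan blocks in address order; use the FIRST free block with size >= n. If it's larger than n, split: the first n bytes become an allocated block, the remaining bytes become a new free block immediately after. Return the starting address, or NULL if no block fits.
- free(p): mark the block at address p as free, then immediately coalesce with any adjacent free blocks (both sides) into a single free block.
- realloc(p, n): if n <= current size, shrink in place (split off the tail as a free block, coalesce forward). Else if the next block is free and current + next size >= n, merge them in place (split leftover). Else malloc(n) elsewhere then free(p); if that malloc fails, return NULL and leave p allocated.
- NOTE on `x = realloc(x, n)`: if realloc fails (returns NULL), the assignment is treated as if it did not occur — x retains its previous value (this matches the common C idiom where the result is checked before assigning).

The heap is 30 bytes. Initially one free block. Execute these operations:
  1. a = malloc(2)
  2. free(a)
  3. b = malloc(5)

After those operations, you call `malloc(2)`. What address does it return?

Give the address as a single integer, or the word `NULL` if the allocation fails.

Answer: 5

Derivation:
Op 1: a = malloc(2) -> a = 0; heap: [0-1 ALLOC][2-29 FREE]
Op 2: free(a) -> (freed a); heap: [0-29 FREE]
Op 3: b = malloc(5) -> b = 0; heap: [0-4 ALLOC][5-29 FREE]
malloc(2): first-fit scan over [0-4 ALLOC][5-29 FREE] -> 5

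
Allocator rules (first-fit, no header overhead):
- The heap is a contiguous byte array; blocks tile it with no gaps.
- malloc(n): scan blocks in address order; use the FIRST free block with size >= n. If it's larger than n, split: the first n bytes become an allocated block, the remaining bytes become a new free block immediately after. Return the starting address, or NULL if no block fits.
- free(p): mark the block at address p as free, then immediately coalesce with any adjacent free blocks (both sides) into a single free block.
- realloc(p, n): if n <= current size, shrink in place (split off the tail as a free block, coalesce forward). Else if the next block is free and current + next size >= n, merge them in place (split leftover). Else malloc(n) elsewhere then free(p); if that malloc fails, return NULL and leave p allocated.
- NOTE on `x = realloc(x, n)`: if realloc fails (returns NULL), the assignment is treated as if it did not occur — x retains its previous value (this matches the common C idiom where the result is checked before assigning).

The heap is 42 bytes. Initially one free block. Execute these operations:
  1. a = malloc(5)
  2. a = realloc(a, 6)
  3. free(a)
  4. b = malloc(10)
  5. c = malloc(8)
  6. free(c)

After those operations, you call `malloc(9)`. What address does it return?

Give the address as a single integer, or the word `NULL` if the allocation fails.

Op 1: a = malloc(5) -> a = 0; heap: [0-4 ALLOC][5-41 FREE]
Op 2: a = realloc(a, 6) -> a = 0; heap: [0-5 ALLOC][6-41 FREE]
Op 3: free(a) -> (freed a); heap: [0-41 FREE]
Op 4: b = malloc(10) -> b = 0; heap: [0-9 ALLOC][10-41 FREE]
Op 5: c = malloc(8) -> c = 10; heap: [0-9 ALLOC][10-17 ALLOC][18-41 FREE]
Op 6: free(c) -> (freed c); heap: [0-9 ALLOC][10-41 FREE]
malloc(9): first-fit scan over [0-9 ALLOC][10-41 FREE] -> 10

Answer: 10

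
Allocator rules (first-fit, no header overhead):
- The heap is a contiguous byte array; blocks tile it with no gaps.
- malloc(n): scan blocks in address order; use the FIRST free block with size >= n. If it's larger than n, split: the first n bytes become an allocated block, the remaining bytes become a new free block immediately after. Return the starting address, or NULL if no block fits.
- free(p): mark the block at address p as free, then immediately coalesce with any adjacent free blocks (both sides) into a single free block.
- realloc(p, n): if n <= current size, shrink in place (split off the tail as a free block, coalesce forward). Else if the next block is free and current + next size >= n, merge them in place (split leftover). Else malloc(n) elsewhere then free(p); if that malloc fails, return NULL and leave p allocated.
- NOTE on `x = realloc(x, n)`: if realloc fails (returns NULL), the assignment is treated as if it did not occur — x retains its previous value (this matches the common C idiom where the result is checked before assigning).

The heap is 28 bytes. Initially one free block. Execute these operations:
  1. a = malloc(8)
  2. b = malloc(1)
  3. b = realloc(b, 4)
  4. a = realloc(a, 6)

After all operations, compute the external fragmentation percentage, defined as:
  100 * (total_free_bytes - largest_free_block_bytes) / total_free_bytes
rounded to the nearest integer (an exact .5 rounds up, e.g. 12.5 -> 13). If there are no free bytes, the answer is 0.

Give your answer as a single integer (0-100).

Op 1: a = malloc(8) -> a = 0; heap: [0-7 ALLOC][8-27 FREE]
Op 2: b = malloc(1) -> b = 8; heap: [0-7 ALLOC][8-8 ALLOC][9-27 FREE]
Op 3: b = realloc(b, 4) -> b = 8; heap: [0-7 ALLOC][8-11 ALLOC][12-27 FREE]
Op 4: a = realloc(a, 6) -> a = 0; heap: [0-5 ALLOC][6-7 FREE][8-11 ALLOC][12-27 FREE]
Free blocks: [2 16] total_free=18 largest=16 -> 100*(18-16)/18 = 200/18 ≈ 11.111 -> rounds to 11

Answer: 11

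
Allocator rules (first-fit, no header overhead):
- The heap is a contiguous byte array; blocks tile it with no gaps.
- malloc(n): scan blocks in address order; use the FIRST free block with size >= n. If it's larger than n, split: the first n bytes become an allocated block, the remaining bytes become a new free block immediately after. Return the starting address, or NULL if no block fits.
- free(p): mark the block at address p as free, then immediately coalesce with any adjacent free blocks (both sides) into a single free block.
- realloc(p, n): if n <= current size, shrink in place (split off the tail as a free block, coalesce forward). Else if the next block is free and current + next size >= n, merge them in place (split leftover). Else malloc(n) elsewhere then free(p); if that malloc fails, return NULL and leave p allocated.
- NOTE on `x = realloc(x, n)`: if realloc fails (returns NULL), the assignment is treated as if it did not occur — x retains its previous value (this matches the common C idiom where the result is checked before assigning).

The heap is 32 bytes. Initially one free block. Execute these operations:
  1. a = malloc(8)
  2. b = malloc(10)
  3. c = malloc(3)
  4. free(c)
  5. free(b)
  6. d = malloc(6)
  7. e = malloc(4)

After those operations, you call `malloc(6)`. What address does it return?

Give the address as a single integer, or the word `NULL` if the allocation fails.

Answer: 18

Derivation:
Op 1: a = malloc(8) -> a = 0; heap: [0-7 ALLOC][8-31 FREE]
Op 2: b = malloc(10) -> b = 8; heap: [0-7 ALLOC][8-17 ALLOC][18-31 FREE]
Op 3: c = malloc(3) -> c = 18; heap: [0-7 ALLOC][8-17 ALLOC][18-20 ALLOC][21-31 FREE]
Op 4: free(c) -> (freed c); heap: [0-7 ALLOC][8-17 ALLOC][18-31 FREE]
Op 5: free(b) -> (freed b); heap: [0-7 ALLOC][8-31 FREE]
Op 6: d = malloc(6) -> d = 8; heap: [0-7 ALLOC][8-13 ALLOC][14-31 FREE]
Op 7: e = malloc(4) -> e = 14; heap: [0-7 ALLOC][8-13 ALLOC][14-17 ALLOC][18-31 FREE]
malloc(6): first-fit scan over [0-7 ALLOC][8-13 ALLOC][14-17 ALLOC][18-31 FREE] -> 18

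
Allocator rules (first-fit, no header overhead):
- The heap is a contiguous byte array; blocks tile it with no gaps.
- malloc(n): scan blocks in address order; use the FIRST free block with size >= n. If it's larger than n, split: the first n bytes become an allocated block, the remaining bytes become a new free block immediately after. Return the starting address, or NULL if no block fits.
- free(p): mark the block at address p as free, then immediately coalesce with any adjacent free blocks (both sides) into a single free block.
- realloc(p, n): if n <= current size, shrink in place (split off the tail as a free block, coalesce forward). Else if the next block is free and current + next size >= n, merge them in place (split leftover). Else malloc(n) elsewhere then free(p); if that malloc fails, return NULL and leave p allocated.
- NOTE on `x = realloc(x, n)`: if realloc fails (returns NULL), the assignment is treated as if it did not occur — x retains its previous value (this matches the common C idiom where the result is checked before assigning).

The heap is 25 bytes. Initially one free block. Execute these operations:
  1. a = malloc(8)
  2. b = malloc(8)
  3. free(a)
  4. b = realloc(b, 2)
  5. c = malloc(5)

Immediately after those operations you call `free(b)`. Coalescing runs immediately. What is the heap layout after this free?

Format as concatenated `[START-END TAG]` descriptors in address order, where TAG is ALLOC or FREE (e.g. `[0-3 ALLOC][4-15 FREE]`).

Op 1: a = malloc(8) -> a = 0; heap: [0-7 ALLOC][8-24 FREE]
Op 2: b = malloc(8) -> b = 8; heap: [0-7 ALLOC][8-15 ALLOC][16-24 FREE]
Op 3: free(a) -> (freed a); heap: [0-7 FREE][8-15 ALLOC][16-24 FREE]
Op 4: b = realloc(b, 2) -> b = 8; heap: [0-7 FREE][8-9 ALLOC][10-24 FREE]
Op 5: c = malloc(5) -> c = 0; heap: [0-4 ALLOC][5-7 FREE][8-9 ALLOC][10-24 FREE]
free(b): b = 8 -> block [8-9 ALLOC]; mark free, coalesce with adjacent free neighbors -> [0-4 ALLOC][5-24 FREE]

Answer: [0-4 ALLOC][5-24 FREE]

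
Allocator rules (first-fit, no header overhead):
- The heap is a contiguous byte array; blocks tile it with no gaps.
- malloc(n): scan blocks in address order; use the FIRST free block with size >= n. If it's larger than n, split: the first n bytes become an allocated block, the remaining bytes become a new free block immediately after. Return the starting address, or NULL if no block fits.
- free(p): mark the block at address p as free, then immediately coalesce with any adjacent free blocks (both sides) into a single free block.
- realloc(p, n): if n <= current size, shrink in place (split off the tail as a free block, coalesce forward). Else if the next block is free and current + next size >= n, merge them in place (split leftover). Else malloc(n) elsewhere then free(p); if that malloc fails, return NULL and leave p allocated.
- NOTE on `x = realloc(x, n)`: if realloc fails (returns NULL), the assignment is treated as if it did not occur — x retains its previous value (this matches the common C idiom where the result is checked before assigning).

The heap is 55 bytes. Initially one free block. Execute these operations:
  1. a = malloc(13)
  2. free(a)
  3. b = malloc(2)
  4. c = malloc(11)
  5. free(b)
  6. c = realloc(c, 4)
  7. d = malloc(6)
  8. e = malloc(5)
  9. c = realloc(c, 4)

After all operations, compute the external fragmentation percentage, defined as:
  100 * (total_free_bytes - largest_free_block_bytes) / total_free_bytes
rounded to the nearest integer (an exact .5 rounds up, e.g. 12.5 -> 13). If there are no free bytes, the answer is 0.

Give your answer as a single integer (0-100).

Answer: 5

Derivation:
Op 1: a = malloc(13) -> a = 0; heap: [0-12 ALLOC][13-54 FREE]
Op 2: free(a) -> (freed a); heap: [0-54 FREE]
Op 3: b = malloc(2) -> b = 0; heap: [0-1 ALLOC][2-54 FREE]
Op 4: c = malloc(11) -> c = 2; heap: [0-1 ALLOC][2-12 ALLOC][13-54 FREE]
Op 5: free(b) -> (freed b); heap: [0-1 FREE][2-12 ALLOC][13-54 FREE]
Op 6: c = realloc(c, 4) -> c = 2; heap: [0-1 FREE][2-5 ALLOC][6-54 FREE]
Op 7: d = malloc(6) -> d = 6; heap: [0-1 FREE][2-5 ALLOC][6-11 ALLOC][12-54 FREE]
Op 8: e = malloc(5) -> e = 12; heap: [0-1 FREE][2-5 ALLOC][6-11 ALLOC][12-16 ALLOC][17-54 FREE]
Op 9: c = realloc(c, 4) -> c = 2; heap: [0-1 FREE][2-5 ALLOC][6-11 ALLOC][12-16 ALLOC][17-54 FREE]
Free blocks: [2 38] total_free=40 largest=38 -> 100*(40-38)/40 = 200/40 = 5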